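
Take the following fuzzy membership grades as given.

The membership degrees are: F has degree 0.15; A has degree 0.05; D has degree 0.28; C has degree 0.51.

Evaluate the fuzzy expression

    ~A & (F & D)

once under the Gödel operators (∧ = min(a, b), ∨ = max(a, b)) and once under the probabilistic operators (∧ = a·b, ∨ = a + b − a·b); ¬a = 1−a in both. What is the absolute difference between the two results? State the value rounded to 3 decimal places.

0.110

Under Gödel:
  ~A = 1 − 0.05 = 0.95
  F & D = min(a, b) on (0.15, 0.28) = 0.15
  ~A & (F & D) = min(a, b) on (0.95, 0.15) = 0.15
  → value = 0.1500
Under probabilistic:
  ~A = 1 − 0.0500 = 0.9500
  F & D = a·b on (0.1500, 0.2800) = 0.0420
  ~A & (F & D) = a·b on (0.9500, 0.0420) = 0.0399
  → value = 0.0399
|0.1500 − 0.0399| = 0.110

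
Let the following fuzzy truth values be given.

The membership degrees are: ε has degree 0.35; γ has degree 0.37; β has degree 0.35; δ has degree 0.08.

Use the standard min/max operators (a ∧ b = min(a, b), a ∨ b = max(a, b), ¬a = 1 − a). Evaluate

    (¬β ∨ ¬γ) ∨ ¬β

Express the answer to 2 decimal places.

¬β = 1 − 0.35 = 0.65
¬γ = 1 − 0.37 = 0.63
¬β ∨ ¬γ = max(a, b) on (0.65, 0.63) = 0.65
¬β = 1 − 0.35 = 0.65
(¬β ∨ ¬γ) ∨ ¬β = max(a, b) on (0.65, 0.65) = 0.65

0.65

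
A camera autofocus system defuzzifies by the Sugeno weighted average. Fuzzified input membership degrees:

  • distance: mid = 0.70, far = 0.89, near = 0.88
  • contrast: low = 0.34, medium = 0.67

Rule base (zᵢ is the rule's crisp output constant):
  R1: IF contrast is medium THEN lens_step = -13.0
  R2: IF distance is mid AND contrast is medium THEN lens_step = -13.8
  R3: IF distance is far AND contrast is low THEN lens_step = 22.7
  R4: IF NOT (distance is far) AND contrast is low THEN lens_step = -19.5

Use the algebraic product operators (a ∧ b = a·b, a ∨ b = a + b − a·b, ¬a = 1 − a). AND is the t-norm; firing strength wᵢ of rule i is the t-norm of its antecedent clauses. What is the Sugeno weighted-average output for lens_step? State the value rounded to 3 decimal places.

-6.114

R1 (z=-13.0): medium=0.67 → w = 0.6700
R2 (z=-13.8): mid=0.70, medium=0.67; AND[a·b] → w = 0.4690
R3 (z=22.7): far=0.89, low=0.34; AND[a·b] → w = 0.3026
R4 (z=-19.5): ¬far=1−0.89=0.11, low=0.34; AND[a·b] → w = 0.0374
Weighted average = (0.6700·-13.0 + 0.4690·-13.8 + 0.3026·22.7 + 0.0374·-19.5) / (0.6700 + 0.4690 + 0.3026 + 0.0374)
  = -9.0425 / 1.4790 = -6.114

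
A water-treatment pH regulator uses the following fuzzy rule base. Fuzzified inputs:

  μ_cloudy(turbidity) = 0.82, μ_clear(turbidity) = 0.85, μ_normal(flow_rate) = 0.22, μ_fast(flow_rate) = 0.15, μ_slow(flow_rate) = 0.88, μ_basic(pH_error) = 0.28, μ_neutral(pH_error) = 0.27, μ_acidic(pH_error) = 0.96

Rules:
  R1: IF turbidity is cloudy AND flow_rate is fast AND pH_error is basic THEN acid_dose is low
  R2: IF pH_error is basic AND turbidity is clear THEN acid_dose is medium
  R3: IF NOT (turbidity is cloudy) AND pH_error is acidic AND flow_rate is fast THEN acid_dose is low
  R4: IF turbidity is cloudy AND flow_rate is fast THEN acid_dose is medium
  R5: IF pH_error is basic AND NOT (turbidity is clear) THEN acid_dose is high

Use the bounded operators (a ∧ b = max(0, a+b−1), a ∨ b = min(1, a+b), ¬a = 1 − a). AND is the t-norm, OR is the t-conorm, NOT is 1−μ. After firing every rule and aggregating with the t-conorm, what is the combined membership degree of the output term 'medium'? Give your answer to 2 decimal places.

R1: cloudy=0.82, fast=0.15, basic=0.28; AND[max(0, a+b−1)] → w = 0.00
R2: basic=0.28, clear=0.85; AND[max(0, a+b−1)] → w = 0.13
R3: ¬cloudy=1−0.82=0.18, acidic=0.96, fast=0.15; AND[max(0, a+b−1)] → w = 0.00
R4: cloudy=0.82, fast=0.15; AND[max(0, a+b−1)] → w = 0.00
R5: basic=0.28, ¬clear=1−0.85=0.15; AND[max(0, a+b−1)] → w = 0.00
Rules with consequent 'medium': {R2, R4} → strengths 0.13, 0.00
Aggregate via t-conorm [min(1, a+b)]: 0.13

0.13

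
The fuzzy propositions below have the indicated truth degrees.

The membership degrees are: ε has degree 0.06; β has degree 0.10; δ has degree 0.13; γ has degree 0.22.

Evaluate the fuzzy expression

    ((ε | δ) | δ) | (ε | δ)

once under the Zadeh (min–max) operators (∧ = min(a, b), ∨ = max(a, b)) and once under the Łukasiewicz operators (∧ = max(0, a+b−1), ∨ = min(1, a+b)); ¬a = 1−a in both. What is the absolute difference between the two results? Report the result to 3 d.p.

0.380

Under Zadeh (min–max):
  ε | δ = max(a, b) on (0.06, 0.13) = 0.13
  (ε | δ) | δ = max(a, b) on (0.13, 0.13) = 0.13
  ε | δ = max(a, b) on (0.06, 0.13) = 0.13
  ((ε | δ) | δ) | (ε | δ) = max(a, b) on (0.13, 0.13) = 0.13
  → value = 0.1300
Under Łukasiewicz:
  ε | δ = min(1, a+b) on (0.06, 0.13) = 0.19
  (ε | δ) | δ = min(1, a+b) on (0.19, 0.13) = 0.32
  ε | δ = min(1, a+b) on (0.06, 0.13) = 0.19
  ((ε | δ) | δ) | (ε | δ) = min(1, a+b) on (0.32, 0.19) = 0.51
  → value = 0.5100
|0.1300 − 0.5100| = 0.380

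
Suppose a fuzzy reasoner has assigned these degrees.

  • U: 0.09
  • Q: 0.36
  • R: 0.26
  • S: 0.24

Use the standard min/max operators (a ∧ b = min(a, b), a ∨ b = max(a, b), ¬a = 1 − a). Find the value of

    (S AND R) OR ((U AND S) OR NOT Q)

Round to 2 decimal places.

0.64

S AND R = min(a, b) on (0.24, 0.26) = 0.24
U AND S = min(a, b) on (0.09, 0.24) = 0.09
NOT Q = 1 − 0.36 = 0.64
(U AND S) OR NOT Q = max(a, b) on (0.09, 0.64) = 0.64
(S AND R) OR ((U AND S) OR NOT Q) = max(a, b) on (0.24, 0.64) = 0.64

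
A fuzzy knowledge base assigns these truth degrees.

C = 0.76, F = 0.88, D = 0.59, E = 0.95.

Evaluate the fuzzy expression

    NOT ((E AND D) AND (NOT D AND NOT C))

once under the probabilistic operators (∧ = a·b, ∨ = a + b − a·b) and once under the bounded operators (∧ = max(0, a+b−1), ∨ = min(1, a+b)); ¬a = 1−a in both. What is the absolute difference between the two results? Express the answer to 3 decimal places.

Under probabilistic:
  E AND D = a·b on (0.9500, 0.5900) = 0.5605
  NOT D = 1 − 0.5900 = 0.4100
  NOT C = 1 − 0.7600 = 0.2400
  NOT D AND NOT C = a·b on (0.4100, 0.2400) = 0.0984
  (E AND D) AND (NOT D AND NOT C) = a·b on (0.5605, 0.0984) = 0.0552
  NOT ((E AND D) AND (NOT D AND NOT C)) = 1 − 0.0552 = 0.9448
  → value = 0.9448
Under bounded:
  E AND D = max(0, a+b−1) on (0.95, 0.59) = 0.54
  NOT D = 1 − 0.59 = 0.41
  NOT C = 1 − 0.76 = 0.24
  NOT D AND NOT C = max(0, a+b−1) on (0.41, 0.24) = 0.00
  (E AND D) AND (NOT D AND NOT C) = max(0, a+b−1) on (0.54, 0.00) = 0.00
  NOT ((E AND D) AND (NOT D AND NOT C)) = 1 − 0.00 = 1.00
  → value = 1.0000
|0.9448 − 1.0000| = 0.055

0.055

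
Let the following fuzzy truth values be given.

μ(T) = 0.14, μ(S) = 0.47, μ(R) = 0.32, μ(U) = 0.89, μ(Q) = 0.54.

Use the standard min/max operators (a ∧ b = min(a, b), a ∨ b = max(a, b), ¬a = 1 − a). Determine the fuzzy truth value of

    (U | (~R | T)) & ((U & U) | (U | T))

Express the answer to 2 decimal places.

0.89

~R = 1 − 0.32 = 0.68
~R | T = max(a, b) on (0.68, 0.14) = 0.68
U | (~R | T) = max(a, b) on (0.89, 0.68) = 0.89
U & U = min(a, b) on (0.89, 0.89) = 0.89
U | T = max(a, b) on (0.89, 0.14) = 0.89
(U & U) | (U | T) = max(a, b) on (0.89, 0.89) = 0.89
(U | (~R | T)) & ((U & U) | (U | T)) = min(a, b) on (0.89, 0.89) = 0.89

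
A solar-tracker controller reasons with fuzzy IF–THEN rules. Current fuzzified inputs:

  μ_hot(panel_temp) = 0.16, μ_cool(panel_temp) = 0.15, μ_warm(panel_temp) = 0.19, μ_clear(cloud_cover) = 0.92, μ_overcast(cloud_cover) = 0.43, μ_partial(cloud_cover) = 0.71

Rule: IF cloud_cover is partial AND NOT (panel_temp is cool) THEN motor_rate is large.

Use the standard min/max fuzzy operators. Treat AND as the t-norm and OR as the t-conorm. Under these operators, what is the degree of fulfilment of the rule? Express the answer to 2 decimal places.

firing strength: partial=0.71, ¬cool=1−0.15=0.85; AND[min(a, b)] → w = 0.71

0.71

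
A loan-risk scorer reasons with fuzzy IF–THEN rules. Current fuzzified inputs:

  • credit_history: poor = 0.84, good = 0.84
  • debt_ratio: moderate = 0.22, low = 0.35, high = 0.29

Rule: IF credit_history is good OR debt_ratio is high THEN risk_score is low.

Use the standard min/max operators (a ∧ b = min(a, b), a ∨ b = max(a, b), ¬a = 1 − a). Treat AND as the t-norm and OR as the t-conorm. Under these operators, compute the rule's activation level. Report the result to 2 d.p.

0.84

firing strength: good=0.84, high=0.29; OR[max(a, b)] → w = 0.84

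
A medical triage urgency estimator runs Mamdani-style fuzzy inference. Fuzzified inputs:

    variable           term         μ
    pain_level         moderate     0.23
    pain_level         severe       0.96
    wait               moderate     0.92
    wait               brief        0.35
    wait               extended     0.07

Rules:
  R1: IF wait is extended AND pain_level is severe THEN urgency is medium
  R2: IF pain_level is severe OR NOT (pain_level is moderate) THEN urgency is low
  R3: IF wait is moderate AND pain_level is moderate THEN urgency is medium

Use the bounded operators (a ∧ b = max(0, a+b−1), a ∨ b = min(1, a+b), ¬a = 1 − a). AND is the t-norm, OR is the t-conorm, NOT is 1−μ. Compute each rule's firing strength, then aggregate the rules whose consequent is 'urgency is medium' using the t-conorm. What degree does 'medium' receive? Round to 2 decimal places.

0.18

R1: extended=0.07, severe=0.96; AND[max(0, a+b−1)] → w = 0.03
R2: severe=0.96, ¬moderate=1−0.23=0.77; OR[min(1, a+b)] → w = 1.00
R3: moderate=0.92, moderate=0.23; AND[max(0, a+b−1)] → w = 0.15
Rules with consequent 'medium': {R1, R3} → strengths 0.03, 0.15
Aggregate via t-conorm [min(1, a+b)]: 0.18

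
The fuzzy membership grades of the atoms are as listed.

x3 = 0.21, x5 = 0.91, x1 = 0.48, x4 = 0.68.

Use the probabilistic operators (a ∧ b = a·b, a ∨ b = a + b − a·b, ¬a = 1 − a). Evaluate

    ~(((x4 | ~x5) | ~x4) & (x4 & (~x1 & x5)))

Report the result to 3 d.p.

~x5 = 1 − 0.9100 = 0.0900
x4 | ~x5 = a + b − a·b on (0.6800, 0.0900) = 0.7088
~x4 = 1 − 0.6800 = 0.3200
(x4 | ~x5) | ~x4 = a + b − a·b on (0.7088, 0.3200) = 0.8020
~x1 = 1 − 0.4800 = 0.5200
~x1 & x5 = a·b on (0.5200, 0.9100) = 0.4732
x4 & (~x1 & x5) = a·b on (0.6800, 0.4732) = 0.3218
((x4 | ~x5) | ~x4) & (x4 & (~x1 & x5)) = a·b on (0.8020, 0.3218) = 0.2581
~(((x4 | ~x5) | ~x4) & (x4 & (~x1 & x5))) = 1 − 0.2581 = 0.7419

0.742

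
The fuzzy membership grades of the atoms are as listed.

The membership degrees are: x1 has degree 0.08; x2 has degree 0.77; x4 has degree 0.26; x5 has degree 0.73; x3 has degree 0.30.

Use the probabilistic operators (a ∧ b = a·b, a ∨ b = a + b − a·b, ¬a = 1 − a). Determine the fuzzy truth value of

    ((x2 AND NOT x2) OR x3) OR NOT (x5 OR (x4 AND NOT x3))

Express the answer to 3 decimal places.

NOT x2 = 1 − 0.7700 = 0.2300
x2 AND NOT x2 = a·b on (0.7700, 0.2300) = 0.1771
(x2 AND NOT x2) OR x3 = a + b − a·b on (0.1771, 0.3000) = 0.4240
NOT x3 = 1 − 0.3000 = 0.7000
x4 AND NOT x3 = a·b on (0.2600, 0.7000) = 0.1820
x5 OR (x4 AND NOT x3) = a + b − a·b on (0.7300, 0.1820) = 0.7791
NOT (x5 OR (x4 AND NOT x3)) = 1 − 0.7791 = 0.2209
((x2 AND NOT x2) OR x3) OR NOT (x5 OR (x4 AND NOT x3)) = a + b − a·b on (0.4240, 0.2209) = 0.5512

0.551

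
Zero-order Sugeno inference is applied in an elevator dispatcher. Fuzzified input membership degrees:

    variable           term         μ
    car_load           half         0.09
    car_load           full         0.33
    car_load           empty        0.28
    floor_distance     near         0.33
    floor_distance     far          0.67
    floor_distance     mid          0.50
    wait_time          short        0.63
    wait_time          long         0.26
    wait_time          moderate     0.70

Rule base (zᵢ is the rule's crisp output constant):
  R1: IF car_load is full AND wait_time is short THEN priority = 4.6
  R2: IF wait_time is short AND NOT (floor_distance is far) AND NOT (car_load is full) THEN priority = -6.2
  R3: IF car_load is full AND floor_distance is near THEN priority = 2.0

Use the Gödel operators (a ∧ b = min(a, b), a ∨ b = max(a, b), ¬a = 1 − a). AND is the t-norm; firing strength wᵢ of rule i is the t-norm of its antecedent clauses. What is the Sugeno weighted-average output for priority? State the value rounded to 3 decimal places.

R1 (z=4.6): full=0.33, short=0.63; AND[min(a, b)] → w = 0.33
R2 (z=-6.2): short=0.63, ¬far=1−0.67=0.33, ¬full=1−0.33=0.67; AND[min(a, b)] → w = 0.33
R3 (z=2.0): full=0.33, near=0.33; AND[min(a, b)] → w = 0.33
Weighted average = (0.33·4.6 + 0.33·-6.2 + 0.33·2.0) / (0.33 + 0.33 + 0.33)
  = 0.1320 / 0.9900 = 0.133

0.133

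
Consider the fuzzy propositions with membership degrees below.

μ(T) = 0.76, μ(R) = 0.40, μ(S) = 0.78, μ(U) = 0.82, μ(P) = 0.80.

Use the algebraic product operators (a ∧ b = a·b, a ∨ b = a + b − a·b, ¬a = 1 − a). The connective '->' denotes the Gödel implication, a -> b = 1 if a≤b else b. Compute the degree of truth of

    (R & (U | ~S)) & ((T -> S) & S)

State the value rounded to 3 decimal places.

~S = 1 − 0.7800 = 0.2200
U | ~S = a + b − a·b on (0.8200, 0.2200) = 0.8596
R & (U | ~S) = a·b on (0.4000, 0.8596) = 0.3438
T -> S  [Gödel: 1 if a≤b else b] with a=0.7600, b=0.7800 → 1.0000
(T -> S) & S = a·b on (1.0000, 0.7800) = 0.7800
(R & (U | ~S)) & ((T -> S) & S) = a·b on (0.3438, 0.7800) = 0.2682

0.268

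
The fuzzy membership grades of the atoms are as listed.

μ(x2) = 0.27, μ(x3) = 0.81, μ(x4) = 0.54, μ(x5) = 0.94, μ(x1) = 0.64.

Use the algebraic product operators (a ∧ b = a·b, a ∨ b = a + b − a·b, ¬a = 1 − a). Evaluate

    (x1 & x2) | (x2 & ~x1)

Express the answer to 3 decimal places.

x1 & x2 = a·b on (0.6400, 0.2700) = 0.1728
~x1 = 1 − 0.6400 = 0.3600
x2 & ~x1 = a·b on (0.2700, 0.3600) = 0.0972
(x1 & x2) | (x2 & ~x1) = a + b − a·b on (0.1728, 0.0972) = 0.2532

0.253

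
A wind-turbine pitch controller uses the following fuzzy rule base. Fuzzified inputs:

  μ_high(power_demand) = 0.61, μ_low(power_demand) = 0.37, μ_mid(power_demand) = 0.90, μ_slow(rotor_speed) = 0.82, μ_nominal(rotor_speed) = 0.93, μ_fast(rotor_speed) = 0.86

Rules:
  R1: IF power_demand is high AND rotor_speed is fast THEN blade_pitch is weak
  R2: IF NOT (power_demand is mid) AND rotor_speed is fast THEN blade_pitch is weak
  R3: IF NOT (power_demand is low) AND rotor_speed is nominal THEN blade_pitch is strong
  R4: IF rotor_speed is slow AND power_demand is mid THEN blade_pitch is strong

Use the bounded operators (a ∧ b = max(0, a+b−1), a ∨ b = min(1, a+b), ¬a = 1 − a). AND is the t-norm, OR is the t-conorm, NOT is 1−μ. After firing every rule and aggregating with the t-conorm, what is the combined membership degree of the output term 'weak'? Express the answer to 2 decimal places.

R1: high=0.61, fast=0.86; AND[max(0, a+b−1)] → w = 0.47
R2: ¬mid=1−0.90=0.10, fast=0.86; AND[max(0, a+b−1)] → w = 0.00
R3: ¬low=1−0.37=0.63, nominal=0.93; AND[max(0, a+b−1)] → w = 0.56
R4: slow=0.82, mid=0.90; AND[max(0, a+b−1)] → w = 0.72
Rules with consequent 'weak': {R1, R2} → strengths 0.47, 0.00
Aggregate via t-conorm [min(1, a+b)]: 0.47

0.47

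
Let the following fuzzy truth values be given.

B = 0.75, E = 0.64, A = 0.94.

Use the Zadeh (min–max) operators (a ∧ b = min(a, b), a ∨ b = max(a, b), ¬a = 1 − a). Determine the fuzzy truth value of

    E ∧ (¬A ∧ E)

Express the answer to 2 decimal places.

¬A = 1 − 0.94 = 0.06
¬A ∧ E = min(a, b) on (0.06, 0.64) = 0.06
E ∧ (¬A ∧ E) = min(a, b) on (0.64, 0.06) = 0.06

0.06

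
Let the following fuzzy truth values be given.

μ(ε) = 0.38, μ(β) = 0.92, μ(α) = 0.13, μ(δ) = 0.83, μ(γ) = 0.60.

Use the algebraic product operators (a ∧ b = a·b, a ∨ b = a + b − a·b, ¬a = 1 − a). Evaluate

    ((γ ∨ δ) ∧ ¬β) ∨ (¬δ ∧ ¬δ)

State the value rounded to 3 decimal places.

0.101

γ ∨ δ = a + b − a·b on (0.6000, 0.8300) = 0.9320
¬β = 1 − 0.9200 = 0.0800
(γ ∨ δ) ∧ ¬β = a·b on (0.9320, 0.0800) = 0.0746
¬δ = 1 − 0.8300 = 0.1700
¬δ = 1 − 0.8300 = 0.1700
¬δ ∧ ¬δ = a·b on (0.1700, 0.1700) = 0.0289
((γ ∨ δ) ∧ ¬β) ∨ (¬δ ∧ ¬δ) = a + b − a·b on (0.0746, 0.0289) = 0.1013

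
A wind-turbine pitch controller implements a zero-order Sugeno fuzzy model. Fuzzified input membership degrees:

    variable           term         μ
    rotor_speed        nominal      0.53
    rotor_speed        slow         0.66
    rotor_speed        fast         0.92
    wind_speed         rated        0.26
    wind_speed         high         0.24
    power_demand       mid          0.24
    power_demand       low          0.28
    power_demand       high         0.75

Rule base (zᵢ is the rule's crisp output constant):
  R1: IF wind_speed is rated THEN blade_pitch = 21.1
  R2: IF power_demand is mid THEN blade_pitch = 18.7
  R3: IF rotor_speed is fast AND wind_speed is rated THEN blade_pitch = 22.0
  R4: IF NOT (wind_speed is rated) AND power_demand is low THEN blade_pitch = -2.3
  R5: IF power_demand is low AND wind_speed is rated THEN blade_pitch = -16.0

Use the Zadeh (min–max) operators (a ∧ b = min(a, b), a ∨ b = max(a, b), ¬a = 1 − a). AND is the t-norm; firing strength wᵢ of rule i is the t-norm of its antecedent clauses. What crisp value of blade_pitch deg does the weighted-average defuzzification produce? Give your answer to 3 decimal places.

8.377

R1 (z=21.1): rated=0.26 → w = 0.26
R2 (z=18.7): mid=0.24 → w = 0.24
R3 (z=22.0): fast=0.92, rated=0.26; AND[min(a, b)] → w = 0.26
R4 (z=-2.3): ¬rated=1−0.26=0.74, low=0.28; AND[min(a, b)] → w = 0.28
R5 (z=-16.0): low=0.28, rated=0.26; AND[min(a, b)] → w = 0.26
Weighted average = (0.26·21.1 + 0.24·18.7 + 0.26·22.0 + 0.28·-2.3 + 0.26·-16.0) / (0.26 + 0.24 + 0.26 + 0.28 + 0.26)
  = 10.8900 / 1.3000 = 8.377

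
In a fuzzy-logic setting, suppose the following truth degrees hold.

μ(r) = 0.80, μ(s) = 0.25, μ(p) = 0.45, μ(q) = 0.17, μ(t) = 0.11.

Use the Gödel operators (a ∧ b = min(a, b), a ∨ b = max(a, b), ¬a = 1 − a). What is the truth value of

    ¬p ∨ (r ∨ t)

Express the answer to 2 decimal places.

0.80

¬p = 1 − 0.45 = 0.55
r ∨ t = max(a, b) on (0.80, 0.11) = 0.80
¬p ∨ (r ∨ t) = max(a, b) on (0.55, 0.80) = 0.80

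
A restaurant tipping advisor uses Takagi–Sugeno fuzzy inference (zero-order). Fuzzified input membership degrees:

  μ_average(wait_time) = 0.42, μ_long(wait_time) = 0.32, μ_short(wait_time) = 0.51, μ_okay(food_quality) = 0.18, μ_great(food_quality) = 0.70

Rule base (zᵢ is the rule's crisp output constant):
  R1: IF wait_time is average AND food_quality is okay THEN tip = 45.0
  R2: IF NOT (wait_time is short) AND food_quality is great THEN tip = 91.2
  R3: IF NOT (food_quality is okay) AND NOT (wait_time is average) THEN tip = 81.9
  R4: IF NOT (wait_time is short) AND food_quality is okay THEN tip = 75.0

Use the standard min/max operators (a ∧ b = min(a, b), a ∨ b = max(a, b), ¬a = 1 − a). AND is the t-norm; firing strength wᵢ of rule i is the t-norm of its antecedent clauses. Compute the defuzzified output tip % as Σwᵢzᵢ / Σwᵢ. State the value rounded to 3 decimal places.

79.573

R1 (z=45.0): average=0.42, okay=0.18; AND[min(a, b)] → w = 0.18
R2 (z=91.2): ¬short=1−0.51=0.49, great=0.70; AND[min(a, b)] → w = 0.49
R3 (z=81.9): ¬okay=1−0.18=0.82, ¬average=1−0.42=0.58; AND[min(a, b)] → w = 0.58
R4 (z=75.0): ¬short=1−0.51=0.49, okay=0.18; AND[min(a, b)] → w = 0.18
Weighted average = (0.18·45.0 + 0.49·91.2 + 0.58·81.9 + 0.18·75.0) / (0.18 + 0.49 + 0.58 + 0.18)
  = 113.7900 / 1.4300 = 79.573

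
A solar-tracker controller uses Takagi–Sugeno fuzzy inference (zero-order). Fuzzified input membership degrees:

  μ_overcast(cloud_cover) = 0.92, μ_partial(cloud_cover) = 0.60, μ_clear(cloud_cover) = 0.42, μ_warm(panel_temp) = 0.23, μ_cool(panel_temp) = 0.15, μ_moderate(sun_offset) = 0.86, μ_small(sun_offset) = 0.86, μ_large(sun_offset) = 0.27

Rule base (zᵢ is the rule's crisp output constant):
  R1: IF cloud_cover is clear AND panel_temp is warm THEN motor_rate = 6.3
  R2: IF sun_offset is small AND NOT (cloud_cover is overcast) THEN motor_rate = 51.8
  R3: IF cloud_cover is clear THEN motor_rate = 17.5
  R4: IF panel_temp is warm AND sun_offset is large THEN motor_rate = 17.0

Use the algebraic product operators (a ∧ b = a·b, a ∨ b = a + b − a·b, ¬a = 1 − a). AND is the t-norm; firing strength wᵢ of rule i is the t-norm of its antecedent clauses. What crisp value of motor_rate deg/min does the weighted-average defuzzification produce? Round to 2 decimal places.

19.43

R1 (z=6.3): clear=0.42, warm=0.23; AND[a·b] → w = 0.0966
R2 (z=51.8): small=0.86, ¬overcast=1−0.92=0.08; AND[a·b] → w = 0.0688
R3 (z=17.5): clear=0.42 → w = 0.4200
R4 (z=17.0): warm=0.23, large=0.27; AND[a·b] → w = 0.0621
Weighted average = (0.0966·6.3 + 0.0688·51.8 + 0.4200·17.5 + 0.0621·17.0) / (0.0966 + 0.0688 + 0.4200 + 0.0621)
  = 12.5781 / 0.6475 = 19.43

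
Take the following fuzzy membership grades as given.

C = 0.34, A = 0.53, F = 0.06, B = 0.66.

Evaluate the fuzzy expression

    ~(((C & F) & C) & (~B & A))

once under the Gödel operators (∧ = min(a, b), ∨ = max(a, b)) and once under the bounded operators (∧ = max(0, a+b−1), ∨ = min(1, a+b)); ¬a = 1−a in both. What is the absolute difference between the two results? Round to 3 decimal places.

Under Gödel:
  C & F = min(a, b) on (0.34, 0.06) = 0.06
  (C & F) & C = min(a, b) on (0.06, 0.34) = 0.06
  ~B = 1 − 0.66 = 0.34
  ~B & A = min(a, b) on (0.34, 0.53) = 0.34
  ((C & F) & C) & (~B & A) = min(a, b) on (0.06, 0.34) = 0.06
  ~(((C & F) & C) & (~B & A)) = 1 − 0.06 = 0.94
  → value = 0.9400
Under bounded:
  C & F = max(0, a+b−1) on (0.34, 0.06) = 0.00
  (C & F) & C = max(0, a+b−1) on (0.00, 0.34) = 0.00
  ~B = 1 − 0.66 = 0.34
  ~B & A = max(0, a+b−1) on (0.34, 0.53) = 0.00
  ((C & F) & C) & (~B & A) = max(0, a+b−1) on (0.00, 0.00) = 0.00
  ~(((C & F) & C) & (~B & A)) = 1 − 0.00 = 1.00
  → value = 1.0000
|0.9400 − 1.0000| = 0.060

0.060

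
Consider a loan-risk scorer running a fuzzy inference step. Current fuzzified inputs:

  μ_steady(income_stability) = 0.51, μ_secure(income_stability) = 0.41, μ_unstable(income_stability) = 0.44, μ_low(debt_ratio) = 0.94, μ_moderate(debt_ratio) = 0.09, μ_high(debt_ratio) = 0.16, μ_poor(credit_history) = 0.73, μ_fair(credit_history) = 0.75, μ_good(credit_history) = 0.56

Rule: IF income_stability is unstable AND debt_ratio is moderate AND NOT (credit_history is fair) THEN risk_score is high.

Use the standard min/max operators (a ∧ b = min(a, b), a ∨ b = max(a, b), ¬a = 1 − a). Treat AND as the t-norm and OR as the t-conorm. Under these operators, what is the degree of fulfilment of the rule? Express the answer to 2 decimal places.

0.09

firing strength: unstable=0.44, moderate=0.09, ¬fair=1−0.75=0.25; AND[min(a, b)] → w = 0.09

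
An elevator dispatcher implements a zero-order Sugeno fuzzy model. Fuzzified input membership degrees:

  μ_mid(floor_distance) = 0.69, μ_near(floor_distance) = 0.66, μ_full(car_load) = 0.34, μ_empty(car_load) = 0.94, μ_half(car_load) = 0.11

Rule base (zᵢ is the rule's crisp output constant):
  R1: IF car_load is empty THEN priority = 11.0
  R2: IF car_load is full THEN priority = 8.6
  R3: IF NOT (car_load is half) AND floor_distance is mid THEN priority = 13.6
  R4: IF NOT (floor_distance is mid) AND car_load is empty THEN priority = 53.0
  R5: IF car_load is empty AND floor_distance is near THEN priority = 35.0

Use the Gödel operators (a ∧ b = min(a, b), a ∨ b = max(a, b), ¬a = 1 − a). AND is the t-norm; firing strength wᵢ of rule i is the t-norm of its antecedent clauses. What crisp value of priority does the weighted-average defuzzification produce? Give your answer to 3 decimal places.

R1 (z=11.0): empty=0.94 → w = 0.94
R2 (z=8.6): full=0.34 → w = 0.34
R3 (z=13.6): ¬half=1−0.11=0.89, mid=0.69; AND[min(a, b)] → w = 0.69
R4 (z=53.0): ¬mid=1−0.69=0.31, empty=0.94; AND[min(a, b)] → w = 0.31
R5 (z=35.0): empty=0.94, near=0.66; AND[min(a, b)] → w = 0.66
Weighted average = (0.94·11.0 + 0.34·8.6 + 0.69·13.6 + 0.31·53.0 + 0.66·35.0) / (0.94 + 0.34 + 0.69 + 0.31 + 0.66)
  = 62.1780 / 2.9400 = 21.149

21.149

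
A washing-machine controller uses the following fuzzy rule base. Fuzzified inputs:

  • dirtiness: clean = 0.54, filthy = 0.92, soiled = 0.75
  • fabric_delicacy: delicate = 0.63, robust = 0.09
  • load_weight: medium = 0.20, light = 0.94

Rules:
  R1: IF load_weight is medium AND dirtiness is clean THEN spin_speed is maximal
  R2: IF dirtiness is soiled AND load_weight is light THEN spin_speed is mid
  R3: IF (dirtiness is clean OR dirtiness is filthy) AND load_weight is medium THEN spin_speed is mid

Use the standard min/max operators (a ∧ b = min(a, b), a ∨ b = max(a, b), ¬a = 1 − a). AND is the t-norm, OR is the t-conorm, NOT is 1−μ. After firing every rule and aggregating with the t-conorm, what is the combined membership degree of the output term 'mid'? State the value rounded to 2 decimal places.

0.75

R1: medium=0.20, clean=0.54; AND[min(a, b)] → w = 0.20
R2: soiled=0.75, light=0.94; AND[min(a, b)] → w = 0.75
R3: (clean=0.54 OR filthy=0.92) = 0.92; AND[min(a, b)] with medium=0.20 → w = 0.20
Rules with consequent 'mid': {R2, R3} → strengths 0.75, 0.20
Aggregate via t-conorm [max(a, b)]: 0.75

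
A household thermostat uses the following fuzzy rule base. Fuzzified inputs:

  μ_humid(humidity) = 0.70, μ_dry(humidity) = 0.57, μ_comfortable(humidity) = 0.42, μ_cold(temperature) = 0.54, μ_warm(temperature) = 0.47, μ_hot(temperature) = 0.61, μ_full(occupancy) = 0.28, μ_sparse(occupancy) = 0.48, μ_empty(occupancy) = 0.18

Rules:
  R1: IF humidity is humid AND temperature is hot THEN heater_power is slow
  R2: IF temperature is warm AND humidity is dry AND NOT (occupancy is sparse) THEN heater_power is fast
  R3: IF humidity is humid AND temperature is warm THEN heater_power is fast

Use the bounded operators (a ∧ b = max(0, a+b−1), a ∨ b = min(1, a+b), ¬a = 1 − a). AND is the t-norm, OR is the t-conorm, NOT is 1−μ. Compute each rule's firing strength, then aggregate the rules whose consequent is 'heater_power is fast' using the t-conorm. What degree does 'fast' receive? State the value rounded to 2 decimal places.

0.17

R1: humid=0.70, hot=0.61; AND[max(0, a+b−1)] → w = 0.31
R2: warm=0.47, dry=0.57, ¬sparse=1−0.48=0.52; AND[max(0, a+b−1)] → w = 0.00
R3: humid=0.70, warm=0.47; AND[max(0, a+b−1)] → w = 0.17
Rules with consequent 'fast': {R2, R3} → strengths 0.00, 0.17
Aggregate via t-conorm [min(1, a+b)]: 0.17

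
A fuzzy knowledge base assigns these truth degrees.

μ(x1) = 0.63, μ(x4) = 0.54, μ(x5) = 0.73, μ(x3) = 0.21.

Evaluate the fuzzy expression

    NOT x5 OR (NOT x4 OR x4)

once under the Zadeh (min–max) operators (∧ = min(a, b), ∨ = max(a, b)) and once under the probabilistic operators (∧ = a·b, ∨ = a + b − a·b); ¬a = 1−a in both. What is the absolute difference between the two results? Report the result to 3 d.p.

Under Zadeh (min–max):
  NOT x5 = 1 − 0.73 = 0.27
  NOT x4 = 1 − 0.54 = 0.46
  NOT x4 OR x4 = max(a, b) on (0.46, 0.54) = 0.54
  NOT x5 OR (NOT x4 OR x4) = max(a, b) on (0.27, 0.54) = 0.54
  → value = 0.5400
Under probabilistic:
  NOT x5 = 1 − 0.7300 = 0.2700
  NOT x4 = 1 − 0.5400 = 0.4600
  NOT x4 OR x4 = a + b − a·b on (0.4600, 0.5400) = 0.7516
  NOT x5 OR (NOT x4 OR x4) = a + b − a·b on (0.2700, 0.7516) = 0.8187
  → value = 0.8187
|0.5400 − 0.8187| = 0.279

0.279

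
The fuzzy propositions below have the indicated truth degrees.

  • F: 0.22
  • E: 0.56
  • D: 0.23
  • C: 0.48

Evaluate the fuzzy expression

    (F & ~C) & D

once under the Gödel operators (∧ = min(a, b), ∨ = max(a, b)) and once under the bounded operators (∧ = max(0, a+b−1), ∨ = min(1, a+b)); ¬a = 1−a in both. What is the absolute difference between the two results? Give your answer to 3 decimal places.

0.220

Under Gödel:
  ~C = 1 − 0.48 = 0.52
  F & ~C = min(a, b) on (0.22, 0.52) = 0.22
  (F & ~C) & D = min(a, b) on (0.22, 0.23) = 0.22
  → value = 0.2200
Under bounded:
  ~C = 1 − 0.48 = 0.52
  F & ~C = max(0, a+b−1) on (0.22, 0.52) = 0.00
  (F & ~C) & D = max(0, a+b−1) on (0.00, 0.23) = 0.00
  → value = 0.0000
|0.2200 − 0.0000| = 0.220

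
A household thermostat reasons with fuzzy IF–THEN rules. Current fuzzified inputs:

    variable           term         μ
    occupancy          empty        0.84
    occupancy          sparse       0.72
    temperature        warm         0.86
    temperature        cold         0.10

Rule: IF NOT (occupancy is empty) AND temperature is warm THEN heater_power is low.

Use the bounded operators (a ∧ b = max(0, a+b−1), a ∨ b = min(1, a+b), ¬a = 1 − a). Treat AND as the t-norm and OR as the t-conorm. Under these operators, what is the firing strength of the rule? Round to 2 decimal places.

firing strength: ¬empty=1−0.84=0.16, warm=0.86; AND[max(0, a+b−1)] → w = 0.02

0.02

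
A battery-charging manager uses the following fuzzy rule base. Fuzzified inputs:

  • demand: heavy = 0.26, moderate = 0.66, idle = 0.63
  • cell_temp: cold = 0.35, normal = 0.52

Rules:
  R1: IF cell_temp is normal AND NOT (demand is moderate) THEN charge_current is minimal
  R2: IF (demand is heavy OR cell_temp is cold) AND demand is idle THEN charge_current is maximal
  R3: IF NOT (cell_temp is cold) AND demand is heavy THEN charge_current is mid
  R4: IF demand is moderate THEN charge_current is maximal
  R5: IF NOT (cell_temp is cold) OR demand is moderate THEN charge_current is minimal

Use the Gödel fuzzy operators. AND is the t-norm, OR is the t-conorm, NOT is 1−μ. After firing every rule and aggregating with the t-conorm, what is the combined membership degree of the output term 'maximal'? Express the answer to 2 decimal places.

0.66

R1: normal=0.52, ¬moderate=1−0.66=0.34; AND[min(a, b)] → w = 0.34
R2: (heavy=0.26 OR cold=0.35) = 0.35; AND[min(a, b)] with idle=0.63 → w = 0.35
R3: ¬cold=1−0.35=0.65, heavy=0.26; AND[min(a, b)] → w = 0.26
R4: moderate=0.66 → w = 0.66
R5: ¬cold=1−0.35=0.65, moderate=0.66; OR[max(a, b)] → w = 0.66
Rules with consequent 'maximal': {R2, R4} → strengths 0.35, 0.66
Aggregate via t-conorm [max(a, b)]: 0.66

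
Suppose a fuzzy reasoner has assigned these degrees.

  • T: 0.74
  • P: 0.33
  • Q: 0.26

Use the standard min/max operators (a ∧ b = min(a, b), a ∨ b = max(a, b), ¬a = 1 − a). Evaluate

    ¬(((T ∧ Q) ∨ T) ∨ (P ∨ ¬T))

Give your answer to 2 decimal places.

0.26

T ∧ Q = min(a, b) on (0.74, 0.26) = 0.26
(T ∧ Q) ∨ T = max(a, b) on (0.26, 0.74) = 0.74
¬T = 1 − 0.74 = 0.26
P ∨ ¬T = max(a, b) on (0.33, 0.26) = 0.33
((T ∧ Q) ∨ T) ∨ (P ∨ ¬T) = max(a, b) on (0.74, 0.33) = 0.74
¬(((T ∧ Q) ∨ T) ∨ (P ∨ ¬T)) = 1 − 0.74 = 0.26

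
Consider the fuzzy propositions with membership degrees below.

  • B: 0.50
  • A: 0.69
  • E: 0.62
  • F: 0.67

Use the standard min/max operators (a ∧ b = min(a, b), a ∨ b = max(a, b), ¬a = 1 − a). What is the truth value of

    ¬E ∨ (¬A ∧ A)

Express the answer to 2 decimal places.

0.38

¬E = 1 − 0.62 = 0.38
¬A = 1 − 0.69 = 0.31
¬A ∧ A = min(a, b) on (0.31, 0.69) = 0.31
¬E ∨ (¬A ∧ A) = max(a, b) on (0.38, 0.31) = 0.38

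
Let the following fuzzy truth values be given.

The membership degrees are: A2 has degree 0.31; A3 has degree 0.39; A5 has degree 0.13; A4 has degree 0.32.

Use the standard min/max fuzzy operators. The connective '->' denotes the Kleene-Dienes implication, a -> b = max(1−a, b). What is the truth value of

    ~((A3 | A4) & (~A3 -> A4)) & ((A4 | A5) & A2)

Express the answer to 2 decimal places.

A3 | A4 = max(a, b) on (0.39, 0.32) = 0.39
~A3 = 1 − 0.39 = 0.61
~A3 -> A4  [Kleene-Dienes: max(1−a, b)] with a=0.61, b=0.32 → 0.39
(A3 | A4) & (~A3 -> A4) = min(a, b) on (0.39, 0.39) = 0.39
~((A3 | A4) & (~A3 -> A4)) = 1 − 0.39 = 0.61
A4 | A5 = max(a, b) on (0.32, 0.13) = 0.32
(A4 | A5) & A2 = min(a, b) on (0.32, 0.31) = 0.31
~((A3 | A4) & (~A3 -> A4)) & ((A4 | A5) & A2) = min(a, b) on (0.61, 0.31) = 0.31

0.31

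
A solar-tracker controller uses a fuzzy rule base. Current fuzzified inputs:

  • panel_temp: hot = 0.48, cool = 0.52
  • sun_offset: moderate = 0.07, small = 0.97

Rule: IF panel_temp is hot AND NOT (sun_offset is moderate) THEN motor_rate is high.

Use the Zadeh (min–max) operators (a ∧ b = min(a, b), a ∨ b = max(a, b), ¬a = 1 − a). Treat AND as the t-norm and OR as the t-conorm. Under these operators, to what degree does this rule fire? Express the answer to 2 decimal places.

firing strength: hot=0.48, ¬moderate=1−0.07=0.93; AND[min(a, b)] → w = 0.48

0.48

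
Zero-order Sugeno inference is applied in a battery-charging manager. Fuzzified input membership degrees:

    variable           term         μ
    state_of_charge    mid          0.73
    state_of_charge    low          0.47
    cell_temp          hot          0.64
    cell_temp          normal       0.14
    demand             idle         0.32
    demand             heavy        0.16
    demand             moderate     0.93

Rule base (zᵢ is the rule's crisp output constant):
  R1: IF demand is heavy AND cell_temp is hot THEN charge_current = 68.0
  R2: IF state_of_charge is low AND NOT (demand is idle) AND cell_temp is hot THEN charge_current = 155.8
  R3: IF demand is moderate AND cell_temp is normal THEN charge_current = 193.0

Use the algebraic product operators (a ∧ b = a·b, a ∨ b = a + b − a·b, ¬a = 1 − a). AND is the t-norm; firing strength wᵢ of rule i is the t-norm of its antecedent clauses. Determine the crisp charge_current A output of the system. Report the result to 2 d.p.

146.31

R1 (z=68.0): heavy=0.16, hot=0.64; AND[a·b] → w = 0.1024
R2 (z=155.8): low=0.47, ¬idle=1−0.32=0.68, hot=0.64; AND[a·b] → w = 0.2045
R3 (z=193.0): moderate=0.93, normal=0.14; AND[a·b] → w = 0.1302
Weighted average = (0.1024·68.0 + 0.2045·155.8 + 0.1302·193.0) / (0.1024 + 0.2045 + 0.1302)
  = 63.9598 / 0.4371 = 146.31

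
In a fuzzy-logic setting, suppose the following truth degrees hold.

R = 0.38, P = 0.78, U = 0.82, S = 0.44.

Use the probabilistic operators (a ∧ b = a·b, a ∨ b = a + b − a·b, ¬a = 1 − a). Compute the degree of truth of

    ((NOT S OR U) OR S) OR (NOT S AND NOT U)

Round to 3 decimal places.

NOT S = 1 − 0.4400 = 0.5600
NOT S OR U = a + b − a·b on (0.5600, 0.8200) = 0.9208
(NOT S OR U) OR S = a + b − a·b on (0.9208, 0.4400) = 0.9556
NOT S = 1 − 0.4400 = 0.5600
NOT U = 1 − 0.8200 = 0.1800
NOT S AND NOT U = a·b on (0.5600, 0.1800) = 0.1008
((NOT S OR U) OR S) OR (NOT S AND NOT U) = a + b − a·b on (0.9556, 0.1008) = 0.9601

0.960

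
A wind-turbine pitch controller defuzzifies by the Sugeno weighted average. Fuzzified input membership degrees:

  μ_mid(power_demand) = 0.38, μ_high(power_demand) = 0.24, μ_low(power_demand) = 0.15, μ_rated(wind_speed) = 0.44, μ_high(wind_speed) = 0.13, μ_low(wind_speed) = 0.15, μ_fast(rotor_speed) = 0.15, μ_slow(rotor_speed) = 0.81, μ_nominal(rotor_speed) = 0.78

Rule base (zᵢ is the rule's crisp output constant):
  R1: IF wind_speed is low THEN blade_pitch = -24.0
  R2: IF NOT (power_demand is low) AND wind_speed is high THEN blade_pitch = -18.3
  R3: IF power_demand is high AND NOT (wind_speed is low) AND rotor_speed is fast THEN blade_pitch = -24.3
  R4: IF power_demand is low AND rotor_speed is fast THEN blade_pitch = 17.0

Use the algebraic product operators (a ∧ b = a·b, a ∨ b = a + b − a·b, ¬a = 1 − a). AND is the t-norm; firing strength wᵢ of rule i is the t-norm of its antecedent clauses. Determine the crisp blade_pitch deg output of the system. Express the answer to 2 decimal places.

R1 (z=-24.0): low=0.15 → w = 0.1500
R2 (z=-18.3): ¬low=1−0.15=0.85, high=0.13; AND[a·b] → w = 0.1105
R3 (z=-24.3): high=0.24, ¬low=1−0.15=0.85, fast=0.15; AND[a·b] → w = 0.0306
R4 (z=17.0): low=0.15, fast=0.15; AND[a·b] → w = 0.0225
Weighted average = (0.1500·-24.0 + 0.1105·-18.3 + 0.0306·-24.3 + 0.0225·17.0) / (0.1500 + 0.1105 + 0.0306 + 0.0225)
  = -5.9832 / 0.3136 = -19.08

-19.08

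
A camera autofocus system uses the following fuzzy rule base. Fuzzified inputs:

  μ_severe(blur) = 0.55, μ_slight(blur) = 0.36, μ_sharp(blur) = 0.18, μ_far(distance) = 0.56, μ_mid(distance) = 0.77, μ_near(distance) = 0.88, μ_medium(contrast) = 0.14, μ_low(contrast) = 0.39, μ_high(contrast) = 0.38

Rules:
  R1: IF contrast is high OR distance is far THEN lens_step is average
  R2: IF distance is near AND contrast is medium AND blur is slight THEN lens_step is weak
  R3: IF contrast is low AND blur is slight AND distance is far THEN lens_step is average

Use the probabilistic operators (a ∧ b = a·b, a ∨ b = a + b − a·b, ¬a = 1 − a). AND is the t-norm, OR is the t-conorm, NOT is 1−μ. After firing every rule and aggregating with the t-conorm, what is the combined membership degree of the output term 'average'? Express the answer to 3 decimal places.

R1: high=0.38, far=0.56; OR[a + b − a·b] → w = 0.7272
R2: near=0.88, medium=0.14, slight=0.36; AND[a·b] → w = 0.0444
R3: low=0.39, slight=0.36, far=0.56; AND[a·b] → w = 0.0786
Rules with consequent 'average': {R1, R3} → strengths 0.7272, 0.0786
Aggregate via t-conorm [a + b − a·b]: 0.7486

0.749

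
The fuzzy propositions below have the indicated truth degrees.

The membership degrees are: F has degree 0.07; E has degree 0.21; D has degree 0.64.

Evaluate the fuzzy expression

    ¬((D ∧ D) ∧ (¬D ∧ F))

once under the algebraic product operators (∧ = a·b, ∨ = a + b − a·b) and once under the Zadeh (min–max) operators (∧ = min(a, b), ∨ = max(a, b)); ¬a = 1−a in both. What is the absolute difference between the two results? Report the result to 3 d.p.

Under algebraic product:
  D ∧ D = a·b on (0.6400, 0.6400) = 0.4096
  ¬D = 1 − 0.6400 = 0.3600
  ¬D ∧ F = a·b on (0.3600, 0.0700) = 0.0252
  (D ∧ D) ∧ (¬D ∧ F) = a·b on (0.4096, 0.0252) = 0.0103
  ¬((D ∧ D) ∧ (¬D ∧ F)) = 1 − 0.0103 = 0.9897
  → value = 0.9897
Under Zadeh (min–max):
  D ∧ D = min(a, b) on (0.64, 0.64) = 0.64
  ¬D = 1 − 0.64 = 0.36
  ¬D ∧ F = min(a, b) on (0.36, 0.07) = 0.07
  (D ∧ D) ∧ (¬D ∧ F) = min(a, b) on (0.64, 0.07) = 0.07
  ¬((D ∧ D) ∧ (¬D ∧ F)) = 1 − 0.07 = 0.93
  → value = 0.9300
|0.9897 − 0.9300| = 0.060

0.060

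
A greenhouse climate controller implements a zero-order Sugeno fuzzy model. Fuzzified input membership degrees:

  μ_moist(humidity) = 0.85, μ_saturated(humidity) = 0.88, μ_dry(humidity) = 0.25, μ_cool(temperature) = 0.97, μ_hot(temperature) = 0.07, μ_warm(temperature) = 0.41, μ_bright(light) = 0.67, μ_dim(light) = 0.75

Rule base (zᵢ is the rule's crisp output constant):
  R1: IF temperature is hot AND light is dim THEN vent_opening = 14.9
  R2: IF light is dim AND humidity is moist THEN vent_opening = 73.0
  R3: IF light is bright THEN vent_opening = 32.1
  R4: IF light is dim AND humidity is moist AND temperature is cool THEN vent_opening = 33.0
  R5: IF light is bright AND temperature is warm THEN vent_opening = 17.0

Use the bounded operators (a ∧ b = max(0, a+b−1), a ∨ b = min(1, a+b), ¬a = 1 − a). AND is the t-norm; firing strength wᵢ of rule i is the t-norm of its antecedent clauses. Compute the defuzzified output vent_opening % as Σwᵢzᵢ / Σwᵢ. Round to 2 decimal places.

44.52

R1 (z=14.9): hot=0.07, dim=0.75; AND[max(0, a+b−1)] → w = 0.00
R2 (z=73.0): dim=0.75, moist=0.85; AND[max(0, a+b−1)] → w = 0.60
R3 (z=32.1): bright=0.67 → w = 0.67
R4 (z=33.0): dim=0.75, moist=0.85, cool=0.97; AND[max(0, a+b−1)] → w = 0.57
R5 (z=17.0): bright=0.67, warm=0.41; AND[max(0, a+b−1)] → w = 0.08
Weighted average = (0.00·14.9 + 0.60·73.0 + 0.67·32.1 + 0.57·33.0 + 0.08·17.0) / (0.00 + 0.60 + 0.67 + 0.57 + 0.08)
  = 85.4770 / 1.9200 = 44.52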